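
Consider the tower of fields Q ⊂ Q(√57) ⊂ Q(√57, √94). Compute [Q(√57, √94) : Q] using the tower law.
[Q(√57, √94) : Q] = 4

[Q(√57):Q] = 2 (min poly x^2 - 57, irreducible since 57 is squarefree > 1). For the top step, suppose √94 ∈ Q(√57), say √94 = c + d√57 with c, d ∈ Q. Squaring: 94 = c^2 + 57d^2 + 2cd√57. Since √57 ∉ Q this forces 2cd = 0. If d = 0 then √94 = c ∈ Q, contradicting 94 squarefree > 1. If c = 0 then 94 = 57d^2, so 57·94 = (57d)^2 is a perfect square in Q — but 57·94 = 5358 is not a perfect square (since 57 and 94 are distinct squarefree integers). Contradiction. Hence √94 ∉ Q(√57), so x^2 - 94 stays irreducible over Q(√57) and [Q(√57, √94) : Q(√57)] = 2. By the tower law, [Q(√57, √94) : Q] = 2 · 2 = 4.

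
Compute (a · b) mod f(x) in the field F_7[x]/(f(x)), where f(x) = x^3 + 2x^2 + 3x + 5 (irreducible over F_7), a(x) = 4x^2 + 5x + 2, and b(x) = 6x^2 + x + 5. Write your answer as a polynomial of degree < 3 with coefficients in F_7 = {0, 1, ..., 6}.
a · b ≡ 5x + 3 (mod f(x))

Multiply in F_7[x]: a(x)·b(x) = (4x^2 + 5x + 2)·(6x^2 + x + 5) = 3x^4 + 6x^3 + 2x^2 + 6x + 3. This has degree ≥ 3, so divide by f(x) over F_7: 3x^4 + 6x^3 + 2x^2 + 6x + 3 = (3x)·(x^3 + 2x^2 + 3x + 5) + (5x + 3). Hence a·b ≡ 5x + 3 (mod f). (F_7[x]/(f) is a field with 7^3 = 343 elements since f is irreducible of degree 3.)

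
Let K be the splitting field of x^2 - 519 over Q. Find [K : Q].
[K : Q] = 2

f(x) = x^2 - 519 factors as (x - √519)(x + √519). The splitting field is K = Q(√519). Since 519 is squarefree and > 1, it is not a perfect square, so x^2 - 519 is irreducible over Q and [Q(√519) : Q] = 2. Hence [K : Q] = 2.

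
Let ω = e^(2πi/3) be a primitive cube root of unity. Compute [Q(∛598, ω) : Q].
[Q(∛598, ω) : Q] = 6

[Q(∛598):Q] = 3 (min poly x^3 - 598, irreducible since 598 is not a perfect cube). [Q(ω):Q] = 2 (min poly x^2 + x + 1). Since Q(∛598) ⊂ R and ω ∉ R, we have ω ∉ Q(∛598), so x^2 + x + 1 remains irreducible over Q(∛598) and [Q(∛598, ω) : Q(∛598)] = 2. By the tower law, [Q(∛598, ω) : Q] = 3 · 2 = 6. (In fact Q(∛598, ω) is the splitting field of x^3 - 598 over Q.)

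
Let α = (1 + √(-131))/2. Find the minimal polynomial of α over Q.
m_α(x) = x^2 - x + 33

From 2α - 1 = √(-131), squaring gives (2α - 1)^2 = -131, i.e. 4α^2 - 4α + 1 = -131, so α^2 - α + (1 + 131)/4 = 0. Since -131 ≡ 1 (mod 4), (1 + 131)/4 = 33 ∈ Z. The polynomial x^2 - x + 33 has discriminant 1 - 4·(33) = -131, which is not a perfect square in Q (d = -131 is squarefree and ≠ 1), so x^2 - x + 33 is irreducible over Q. It is the minimal polynomial of α.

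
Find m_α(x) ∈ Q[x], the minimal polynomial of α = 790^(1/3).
m_α(x) = x^3 - 790

α satisfies α^3 = 790, so x^3 - 790 annihilates α. By the rational root test, a rational root p/q (in lowest terms) of x^3 - 790 would satisfy p^3 = 790 q^3, forcing q = 1 and p^3 = 790; but 790 is not a perfect cube, contradiction. A monic cubic over Q with no rational root is irreducible (any nontrivial factorization would include a linear factor). Hence x^3 - 790 is the minimal polynomial of α, and in particular [Q(α):Q] = 3.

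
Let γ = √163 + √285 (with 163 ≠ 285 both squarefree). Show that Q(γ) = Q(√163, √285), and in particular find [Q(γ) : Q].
[Q(γ) : Q] = 4 (equivalently, Q(γ) = Q(√163, √285))

Obviously Q(γ) ⊆ Q(√163, √285), and [Q(√163, √285):Q] = 4 (since 163, 285 are distinct squarefree integers > 1 with 46455 not a perfect square). To show equality we compute the minimal polynomial of γ. From γ = √163 + √285: γ^2 = 163 + 2√(46455) + 285 = 448 + 2√(46455), so γ^2 - 448 = 2√(46455); squaring, (γ^2 - 448)^2 = 4·46455, i.e. γ^4 - 896γ^2 + 200704 - 185820 = 0, i.e. γ^4 - 896γ^2 + 14884 = 0. So γ is a root of x^4 - 896x^2 + 14884. This polynomial is irreducible over Q: it has no rational root (each ±√163 ± √285 is irrational), and any factorization into two quadratics over Q would force √(46455) ∈ Q (pairing opposite roots) or √163, √285 ∈ Q (other pairings), all impossible. Hence [Q(γ):Q] = 4 = [Q(√163, √285):Q], so Q(γ) = Q(√163, √285).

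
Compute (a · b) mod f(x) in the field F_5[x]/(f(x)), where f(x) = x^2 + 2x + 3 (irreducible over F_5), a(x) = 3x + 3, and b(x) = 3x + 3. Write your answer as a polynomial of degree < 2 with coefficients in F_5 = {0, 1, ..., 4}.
a · b ≡ 2 (mod f(x))

Multiply in F_5[x]: a(x)·b(x) = (3x + 3)·(3x + 3) = 4x^2 + 3x + 4. This has degree ≥ 2, so divide by f(x) over F_5: 4x^2 + 3x + 4 = (4)·(x^2 + 2x + 3) + (2). Hence a·b ≡ 2 (mod f). (F_5[x]/(f) is a field with 5^2 = 25 elements since f is irreducible of degree 2.)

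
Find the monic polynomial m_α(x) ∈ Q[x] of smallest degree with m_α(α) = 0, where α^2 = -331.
m_α(x) = x^2 + 331

α satisfies α^2 + 331 = 0, so x^2 + 331 annihilates α. Since d = -331 is squarefree and ≠ 1, it is not a perfect square in Q, so x^2 + 331 has no rational root and is therefore irreducible over Q (a degree-2 polynomial over a field is irreducible iff it has no root). Hence m_α(x) = x^2 + 331.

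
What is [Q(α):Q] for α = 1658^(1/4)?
[Q(α):Q] = 4

α is a root of x^4 - 1658. By Eisenstein's criterion at the prime p = 2 (which divides the constant term 1658 but p^2 = 4 does not, since 1658 is squarefree), x^4 - 1658 is irreducible over Q. Hence [Q(α):Q] = 4.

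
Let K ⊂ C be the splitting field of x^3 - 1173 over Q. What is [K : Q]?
[K : Q] = 6

The roots of x^3 - 1173 are ∛1173, ω∛1173, ω^2∛1173 where ω = e^(2πi/3) is a primitive cube root of unity, so K = Q(∛1173, ω). Now [Q(∛1173):Q] = 3 (since 1173 is not a perfect cube, x^3 - 1173 is irreducible) and [Q(ω):Q] = 2. Both 2 and 3 divide [K:Q], and [K:Q] ≤ 3·2 = 6, so [K:Q] = 6. (Equivalently: Q(∛1173) ⊂ R but ω ∉ R, so [K : Q(∛1173)] = 2.)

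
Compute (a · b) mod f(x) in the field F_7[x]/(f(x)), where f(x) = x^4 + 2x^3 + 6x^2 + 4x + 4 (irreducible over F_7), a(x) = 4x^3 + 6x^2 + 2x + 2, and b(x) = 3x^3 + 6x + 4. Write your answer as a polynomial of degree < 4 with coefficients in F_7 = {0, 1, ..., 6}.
a · b ≡ x^3 + 3x^2 + 3x + 2 (mod f(x))

Multiply in F_7[x]: a(x)·b(x) = (4x^3 + 6x^2 + 2x + 2)·(3x^3 + 6x + 4) = 5x^6 + 4x^5 + 2x^4 + 2x^3 + x^2 + 6x + 1. This has degree ≥ 4, so divide by f(x) over F_7: 5x^6 + 4x^5 + 2x^4 + 2x^3 + x^2 + 6x + 1 = (5x^2 + x + 5)·(x^4 + 2x^3 + 6x^2 + 4x + 4) + (x^3 + 3x^2 + 3x + 2). Hence a·b ≡ x^3 + 3x^2 + 3x + 2 (mod f). (F_7[x]/(f) is a field with 7^4 = 2401 elements since f is irreducible of degree 4.)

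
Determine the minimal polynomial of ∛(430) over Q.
m_α(x) = x^3 - 430

α satisfies α^3 = 430, so x^3 - 430 annihilates α. By the rational root test, a rational root p/q (in lowest terms) of x^3 - 430 would satisfy p^3 = 430 q^3, forcing q = 1 and p^3 = 430; but 430 is not a perfect cube, contradiction. A monic cubic over Q with no rational root is irreducible (any nontrivial factorization would include a linear factor). Hence x^3 - 430 is the minimal polynomial of α, and in particular [Q(α):Q] = 3.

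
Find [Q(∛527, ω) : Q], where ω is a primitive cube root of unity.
[Q(∛527, ω) : Q] = 6

[Q(∛527):Q] = 3 (min poly x^3 - 527, irreducible since 527 is not a perfect cube). [Q(ω):Q] = 2 (min poly x^2 + x + 1). Since Q(∛527) ⊂ R and ω ∉ R, we have ω ∉ Q(∛527), so x^2 + x + 1 remains irreducible over Q(∛527) and [Q(∛527, ω) : Q(∛527)] = 2. By the tower law, [Q(∛527, ω) : Q] = 3 · 2 = 6. (In fact Q(∛527, ω) is the splitting field of x^3 - 527 over Q.)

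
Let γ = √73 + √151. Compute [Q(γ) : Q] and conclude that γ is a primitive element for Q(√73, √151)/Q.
[Q(γ) : Q] = 4 (equivalently, Q(γ) = Q(√73, √151))

Obviously Q(γ) ⊆ Q(√73, √151), and [Q(√73, √151):Q] = 4 (since 73, 151 are distinct squarefree integers > 1 with 11023 not a perfect square). To show equality we compute the minimal polynomial of γ. From γ = √73 + √151: γ^2 = 73 + 2√(11023) + 151 = 224 + 2√(11023), so γ^2 - 224 = 2√(11023); squaring, (γ^2 - 224)^2 = 4·11023, i.e. γ^4 - 448γ^2 + 50176 - 44092 = 0, i.e. γ^4 - 448γ^2 + 6084 = 0. So γ is a root of x^4 - 448x^2 + 6084. This polynomial is irreducible over Q: it has no rational root (each ±√73 ± √151 is irrational), and any factorization into two quadratics over Q would force √(11023) ∈ Q (pairing opposite roots) or √73, √151 ∈ Q (other pairings), all impossible. Hence [Q(γ):Q] = 4 = [Q(√73, √151):Q], so Q(γ) = Q(√73, √151).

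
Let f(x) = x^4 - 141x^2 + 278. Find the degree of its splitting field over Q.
[K : Q] = 4

Solving the quadratic in x^2: x^2 = (141 ± √(141^2 - 4·278))/2 = (141 ± √18769)/2 = (141 ± 137)/2, giving x^2 = 2 or x^2 = 139. So f(x) = (x^2 - 2)(x^2 - 139) and the roots of f are ±√2, ±√139. Hence the splitting field is K = Q(√2, √139). Since 2 and 139 are distinct squarefree integers > 1, their product 278 is not a perfect square, so √139 ∉ Q(√2). By the tower law [K:Q] = [Q(√2,√139):Q(√2)] · [Q(√2):Q] = 2 · 2 = 4.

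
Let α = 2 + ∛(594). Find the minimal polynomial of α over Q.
m_α(x) = x^3 - 6x^2 + 12x - 602

Set β = α - 2 = ∛(594), so β^3 = 594. Then (α - 2)^3 - 594 = 0, i.e. α is a root of g(x) = (x - 2)^3 - 594 = x^3 - 6x^2 + 12x - 602. Since g(x) = h(x - 2) where h(x) = x^3 - 594, and h is irreducible over Q (because 594 is not a perfect cube, so h has no rational root, and a monic cubic with no rational root is irreducible), g is also irreducible (irreducibility is preserved under the substitution x → x - 2). Hence m_α(x) = x^3 - 6x^2 + 12x - 602.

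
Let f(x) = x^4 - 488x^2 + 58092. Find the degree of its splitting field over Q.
[K : Q] = 4

Solving the quadratic in x^2: x^2 = (488 ± √(488^2 - 4·58092))/2 = (488 ± √5776)/2 = (488 ± 76)/2, giving x^2 = 206 or x^2 = 282. So f(x) = (x^2 - 206)(x^2 - 282) and the roots of f are ±√206, ±√282. Hence the splitting field is K = Q(√206, √282). Since 206 and 282 are distinct squarefree integers > 1, their product 58092 is not a perfect square, so √282 ∉ Q(√206). By the tower law [K:Q] = [Q(√206,√282):Q(√206)] · [Q(√206):Q] = 2 · 2 = 4.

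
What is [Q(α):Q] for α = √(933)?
[Q(α):Q] = 2

[Q(α):Q] equals the degree of the minimal polynomial of α. Here α^2 = 933 and x^2 - 933 is irreducible (d = 933 is squarefree, ≠ 1, hence not a square), so deg(m_α) = 2. Thus [Q(α):Q] = 2.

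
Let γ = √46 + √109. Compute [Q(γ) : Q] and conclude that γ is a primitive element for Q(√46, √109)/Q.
[Q(γ) : Q] = 4 (equivalently, Q(γ) = Q(√46, √109))

Obviously Q(γ) ⊆ Q(√46, √109), and [Q(√46, √109):Q] = 4 (since 46, 109 are distinct squarefree integers > 1 with 5014 not a perfect square). To show equality we compute the minimal polynomial of γ. From γ = √46 + √109: γ^2 = 46 + 2√(5014) + 109 = 155 + 2√(5014), so γ^2 - 155 = 2√(5014); squaring, (γ^2 - 155)^2 = 4·5014, i.e. γ^4 - 310γ^2 + 24025 - 20056 = 0, i.e. γ^4 - 310γ^2 + 3969 = 0. So γ is a root of x^4 - 310x^2 + 3969. This polynomial is irreducible over Q: it has no rational root (each ±√46 ± √109 is irrational), and any factorization into two quadratics over Q would force √(5014) ∈ Q (pairing opposite roots) or √46, √109 ∈ Q (other pairings), all impossible. Hence [Q(γ):Q] = 4 = [Q(√46, √109):Q], so Q(γ) = Q(√46, √109).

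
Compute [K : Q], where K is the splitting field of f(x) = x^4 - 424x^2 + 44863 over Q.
[K : Q] = 4

Solving the quadratic in x^2: x^2 = (424 ± √(424^2 - 4·44863))/2 = (424 ± √324)/2 = (424 ± 18)/2, giving x^2 = 221 or x^2 = 203. So f(x) = (x^2 - 221)(x^2 - 203) and the roots of f are ±√221, ±√203. Hence the splitting field is K = Q(√221, √203). Since 221 and 203 are distinct squarefree integers > 1, their product 44863 is not a perfect square, so √203 ∉ Q(√221). By the tower law [K:Q] = [Q(√221,√203):Q(√221)] · [Q(√221):Q] = 2 · 2 = 4.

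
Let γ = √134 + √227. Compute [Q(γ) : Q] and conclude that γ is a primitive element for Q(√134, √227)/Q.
[Q(γ) : Q] = 4 (equivalently, Q(γ) = Q(√134, √227))

Obviously Q(γ) ⊆ Q(√134, √227), and [Q(√134, √227):Q] = 4 (since 134, 227 are distinct squarefree integers > 1 with 30418 not a perfect square). To show equality we compute the minimal polynomial of γ. From γ = √134 + √227: γ^2 = 134 + 2√(30418) + 227 = 361 + 2√(30418), so γ^2 - 361 = 2√(30418); squaring, (γ^2 - 361)^2 = 4·30418, i.e. γ^4 - 722γ^2 + 130321 - 121672 = 0, i.e. γ^4 - 722γ^2 + 8649 = 0. So γ is a root of x^4 - 722x^2 + 8649. This polynomial is irreducible over Q: it has no rational root (each ±√134 ± √227 is irrational), and any factorization into two quadratics over Q would force √(30418) ∈ Q (pairing opposite roots) or √134, √227 ∈ Q (other pairings), all impossible. Hence [Q(γ):Q] = 4 = [Q(√134, √227):Q], so Q(γ) = Q(√134, √227).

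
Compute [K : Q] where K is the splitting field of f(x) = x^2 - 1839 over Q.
[K : Q] = 2

f(x) = x^2 - 1839 factors as (x - √1839)(x + √1839). The splitting field is K = Q(√1839). Since 1839 is squarefree and > 1, it is not a perfect square, so x^2 - 1839 is irreducible over Q and [Q(√1839) : Q] = 2. Hence [K : Q] = 2.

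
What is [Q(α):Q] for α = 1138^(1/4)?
[Q(α):Q] = 4

α is a root of x^4 - 1138. By Eisenstein's criterion at the prime p = 2 (which divides the constant term 1138 but p^2 = 4 does not, since 1138 is squarefree), x^4 - 1138 is irreducible over Q. Hence [Q(α):Q] = 4.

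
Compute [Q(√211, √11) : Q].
[Q(√211, √11) : Q] = 4

[Q(√211):Q] = 2 (min poly x^2 - 211, irreducible since 211 is squarefree > 1). For the top step, suppose √11 ∈ Q(√211), say √11 = c + d√211 with c, d ∈ Q. Squaring: 11 = c^2 + 211d^2 + 2cd√211. Since √211 ∉ Q this forces 2cd = 0. If d = 0 then √11 = c ∈ Q, contradicting 11 squarefree > 1. If c = 0 then 11 = 211d^2, so 211·11 = (211d)^2 is a perfect square in Q — but 211·11 = 2321 is not a perfect square (since 211 and 11 are distinct squarefree integers). Contradiction. Hence √11 ∉ Q(√211), so x^2 - 11 stays irreducible over Q(√211) and [Q(√211, √11) : Q(√211)] = 2. By the tower law, [Q(√211, √11) : Q] = 2 · 2 = 4.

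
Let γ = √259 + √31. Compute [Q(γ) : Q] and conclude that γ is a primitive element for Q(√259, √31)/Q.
[Q(γ) : Q] = 4 (equivalently, Q(γ) = Q(√259, √31))

Obviously Q(γ) ⊆ Q(√259, √31), and [Q(√259, √31):Q] = 4 (since 259, 31 are distinct squarefree integers > 1 with 8029 not a perfect square). To show equality we compute the minimal polynomial of γ. From γ = √259 + √31: γ^2 = 259 + 2√(8029) + 31 = 290 + 2√(8029), so γ^2 - 290 = 2√(8029); squaring, (γ^2 - 290)^2 = 4·8029, i.e. γ^4 - 580γ^2 + 84100 - 32116 = 0, i.e. γ^4 - 580γ^2 + 51984 = 0. So γ is a root of x^4 - 580x^2 + 51984. This polynomial is irreducible over Q: it has no rational root (each ±√259 ± √31 is irrational), and any factorization into two quadratics over Q would force √(8029) ∈ Q (pairing opposite roots) or √259, √31 ∈ Q (other pairings), all impossible. Hence [Q(γ):Q] = 4 = [Q(√259, √31):Q], so Q(γ) = Q(√259, √31).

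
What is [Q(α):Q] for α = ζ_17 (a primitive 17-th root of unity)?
[Q(α):Q] = 16

The minimal polynomial of ζ_17 over Q is the 17-th cyclotomic polynomial Φ_17(x), which is irreducible over Q and has degree φ(17) = 16. Hence [Q(α):Q] = φ(17) = 16.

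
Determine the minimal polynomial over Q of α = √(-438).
m_α(x) = x^2 + 438

α satisfies α^2 + 438 = 0, so x^2 + 438 annihilates α. Since d = -438 is squarefree and ≠ 1, it is not a perfect square in Q, so x^2 + 438 has no rational root and is therefore irreducible over Q (a degree-2 polynomial over a field is irreducible iff it has no root). Hence m_α(x) = x^2 + 438.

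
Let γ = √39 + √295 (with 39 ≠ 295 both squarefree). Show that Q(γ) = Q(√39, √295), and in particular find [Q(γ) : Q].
[Q(γ) : Q] = 4 (equivalently, Q(γ) = Q(√39, √295))

Obviously Q(γ) ⊆ Q(√39, √295), and [Q(√39, √295):Q] = 4 (since 39, 295 are distinct squarefree integers > 1 with 11505 not a perfect square). To show equality we compute the minimal polynomial of γ. From γ = √39 + √295: γ^2 = 39 + 2√(11505) + 295 = 334 + 2√(11505), so γ^2 - 334 = 2√(11505); squaring, (γ^2 - 334)^2 = 4·11505, i.e. γ^4 - 668γ^2 + 111556 - 46020 = 0, i.e. γ^4 - 668γ^2 + 65536 = 0. So γ is a root of x^4 - 668x^2 + 65536. This polynomial is irreducible over Q: it has no rational root (each ±√39 ± √295 is irrational), and any factorization into two quadratics over Q would force √(11505) ∈ Q (pairing opposite roots) or √39, √295 ∈ Q (other pairings), all impossible. Hence [Q(γ):Q] = 4 = [Q(√39, √295):Q], so Q(γ) = Q(√39, √295).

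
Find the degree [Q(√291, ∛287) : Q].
[Q(√291, ∛287) : Q] = 6

Let L = Q(√291, ∛287). Since Q(√291) ⊂ L and [Q(√291):Q] = 2, the tower law gives 2 | [L:Q]. Likewise Q(∛287) ⊂ L with [Q(∛287):Q] = 3 (because 287 is not a perfect cube), so 3 | [L:Q]. As gcd(2,3) = 1, [L:Q] is divisible by 6. Conversely L is generated over Q by √291 and ∛287, so [L:Q] ≤ 2·3 = 6. Therefore [Q(√291, ∛287) : Q] = 6.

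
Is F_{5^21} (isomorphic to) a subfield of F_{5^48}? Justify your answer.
No: F_{5^21} is not a subfield of F_{5^48}

F_{p^m} embeds in F_{p^n} iff m | n. Here 21 ∤ 48 (since 48 = 2·21 + 6 with remainder 6 ≠ 0), so F_{5^21} is not a subfield of F_{5^48}. Equivalently: if it were, the tower law would give 21 = [F_{5^21}:F_5] dividing [F_{5^48}:F_5] = 48, contradiction.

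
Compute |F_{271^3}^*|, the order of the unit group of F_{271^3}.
|F_{271^3}^*| = 19902510

F_{271^3} has 271^3 = 19902511 elements; its multiplicative group consists of all nonzero elements, so |F_{271^3}^*| = 19902511 - 1 = 19902510. (It is cyclic since any finite subgroup of the multiplicative group of a field is cyclic.)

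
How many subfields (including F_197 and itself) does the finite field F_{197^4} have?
F_{197^4} has 3 subfields

The subfields of F_{p^n} are exactly the fields F_{p^d} for d | n (each is the fixed field of the unique index-d subgroup of Gal(F_{p^n}/F_p) ≅ Z/nZ). The divisors of n = 4 are {1, 2, 4}, giving 3 subfields: F_{197^1}, F_{197^2}, F_{197^4}.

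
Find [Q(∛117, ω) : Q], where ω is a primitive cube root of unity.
[Q(∛117, ω) : Q] = 6

[Q(∛117):Q] = 3 (min poly x^3 - 117, irreducible since 117 is not a perfect cube). [Q(ω):Q] = 2 (min poly x^2 + x + 1). Since Q(∛117) ⊂ R and ω ∉ R, we have ω ∉ Q(∛117), so x^2 + x + 1 remains irreducible over Q(∛117) and [Q(∛117, ω) : Q(∛117)] = 2. By the tower law, [Q(∛117, ω) : Q] = 3 · 2 = 6. (In fact Q(∛117, ω) is the splitting field of x^3 - 117 over Q.)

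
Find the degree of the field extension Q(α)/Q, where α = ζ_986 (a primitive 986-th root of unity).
[Q(α):Q] = 448

The minimal polynomial of ζ_986 over Q is the 986-th cyclotomic polynomial Φ_986(x), which is irreducible over Q and has degree φ(986) = 448. Hence [Q(α):Q] = φ(986) = 448.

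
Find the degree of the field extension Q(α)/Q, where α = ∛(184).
[Q(α):Q] = 3

The minimal polynomial of α is x^3 - 184, irreducible over Q since 184 is not a perfect cube (so x^3 - 184 has no rational root). Hence [Q(α):Q] = deg(m_α) = 3.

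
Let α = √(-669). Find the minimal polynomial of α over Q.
m_α(x) = x^2 + 669

α satisfies α^2 + 669 = 0, so x^2 + 669 annihilates α. Since d = -669 is squarefree and ≠ 1, it is not a perfect square in Q, so x^2 + 669 has no rational root and is therefore irreducible over Q (a degree-2 polynomial over a field is irreducible iff it has no root). Hence m_α(x) = x^2 + 669.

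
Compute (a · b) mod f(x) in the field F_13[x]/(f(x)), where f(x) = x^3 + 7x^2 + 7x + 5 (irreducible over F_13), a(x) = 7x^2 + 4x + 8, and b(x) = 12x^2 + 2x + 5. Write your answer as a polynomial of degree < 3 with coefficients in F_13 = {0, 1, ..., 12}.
a · b ≡ 9x^2 + 9x + 5 (mod f(x))

Multiply in F_13[x]: a(x)·b(x) = (7x^2 + 4x + 8)·(12x^2 + 2x + 5) = 6x^4 + 10x^3 + 9x^2 + 10x + 1. This has degree ≥ 3, so divide by f(x) over F_13: 6x^4 + 10x^3 + 9x^2 + 10x + 1 = (6x + 7)·(x^3 + 7x^2 + 7x + 5) + (9x^2 + 9x + 5). Hence a·b ≡ 9x^2 + 9x + 5 (mod f). (F_13[x]/(f) is a field with 13^3 = 2197 elements since f is irreducible of degree 3.)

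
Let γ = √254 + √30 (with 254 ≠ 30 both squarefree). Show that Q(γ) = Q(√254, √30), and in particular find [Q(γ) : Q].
[Q(γ) : Q] = 4 (equivalently, Q(γ) = Q(√254, √30))

Obviously Q(γ) ⊆ Q(√254, √30), and [Q(√254, √30):Q] = 4 (since 254, 30 are distinct squarefree integers > 1 with 7620 not a perfect square). To show equality we compute the minimal polynomial of γ. From γ = √254 + √30: γ^2 = 254 + 2√(7620) + 30 = 284 + 2√(7620), so γ^2 - 284 = 2√(7620); squaring, (γ^2 - 284)^2 = 4·7620, i.e. γ^4 - 568γ^2 + 80656 - 30480 = 0, i.e. γ^4 - 568γ^2 + 50176 = 0. So γ is a root of x^4 - 568x^2 + 50176. This polynomial is irreducible over Q: it has no rational root (each ±√254 ± √30 is irrational), and any factorization into two quadratics over Q would force √(7620) ∈ Q (pairing opposite roots) or √254, √30 ∈ Q (other pairings), all impossible. Hence [Q(γ):Q] = 4 = [Q(√254, √30):Q], so Q(γ) = Q(√254, √30).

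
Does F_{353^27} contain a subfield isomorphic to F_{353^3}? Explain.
Yes: F_{353^3} is a subfield of F_{353^27}

F_{p^m} embeds in F_{p^n} iff m | n (since F_{p^n} is the splitting field of x^(p^n) - x, and F_{p^m} ⊂ F_{p^n} forces p^n to be a power of p^m, i.e. m | n; conversely if m | n then every root of x^(p^m) - x is a root of x^(p^n) - x). Here 3 | 27 (since 27 = 9·3), so F_{353^3} is a subfield of F_{353^27}, and [F_{353^27} : F_{353^3}] = 27/3 = 9.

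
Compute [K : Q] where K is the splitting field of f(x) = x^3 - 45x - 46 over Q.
[K : Q] = 6

By the rational root test, any rational root of the monic integer polynomial f(x) = x^3 - 45x - 46 must be an integer dividing the constant term -46, i.e. one of ±{1, 2, 23, 46}. Evaluating: f(1) = -90, f(-1) = -2, f(2) = -128, f(-2) = 36, f(23) = 11086, f(-23) = -11178, f(46) = 95220, f(-46) = -95312; none is 0, so f has no rational root and is therefore irreducible over Q (a cubic with no linear factor over a field is irreducible). For an irreducible cubic, the Galois group is A_3 or S_3 according as the discriminant disc(f) = -4a^3 - 27b^2 = -4·(-45)^3 - 27·(-46)^2 = 307368 is or is not a square in Q. Here disc(f) = 307368 is not a perfect square in Q, so the Galois group of f over Q is not contained in A_3 and must be all of S_3. The splitting field has degree |S_3| = 6 over Q, so [K : Q] = 6.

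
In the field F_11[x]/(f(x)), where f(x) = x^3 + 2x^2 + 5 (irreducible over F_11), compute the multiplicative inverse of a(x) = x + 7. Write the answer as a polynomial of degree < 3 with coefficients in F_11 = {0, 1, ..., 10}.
a(x)^(-1) ≡ 5x^2 + 8x + 10 (mod f(x))

Since f is irreducible over F_11, F_11[x]/(f) is a field and a(x) ≠ 0 has an inverse. Apply the extended Euclidean algorithm to f(x) and a(x) in F_11[x]: f(x) = (x^2 + 6x + 2)·a(x) + (2). The last nonzero remainder is the constant 2 = gcd(f, a) in F_11. Back-substituting through the division chain expresses 2 = s(x)·a(x) + t(x)·f(x) with s(x) ≡ 10x^2 + 5x + 9 (mod f), so (10x^2 + 5x + 9)·a(x) ≡ 2 (mod f). Multiplying by 2^(-1) ≡ 6 in F_11 gives a(x)^(-1) ≡ 6·(10x^2 + 5x + 9) ≡ 5x^2 + 8x + 10 (mod f). Check: (x + 7)·(5x^2 + 8x + 10) = 5x^3 + 10x^2 + 4 ≡ 1 (mod x^3 + 2x^2 + 5).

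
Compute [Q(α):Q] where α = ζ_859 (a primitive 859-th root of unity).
[Q(α):Q] = 858

The minimal polynomial of ζ_859 over Q is the 859-th cyclotomic polynomial Φ_859(x), which is irreducible over Q and has degree φ(859) = 858. Hence [Q(α):Q] = φ(859) = 858.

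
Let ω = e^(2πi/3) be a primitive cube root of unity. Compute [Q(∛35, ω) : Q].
[Q(∛35, ω) : Q] = 6

[Q(∛35):Q] = 3 (min poly x^3 - 35, irreducible since 35 is not a perfect cube). [Q(ω):Q] = 2 (min poly x^2 + x + 1). Since Q(∛35) ⊂ R and ω ∉ R, we have ω ∉ Q(∛35), so x^2 + x + 1 remains irreducible over Q(∛35) and [Q(∛35, ω) : Q(∛35)] = 2. By the tower law, [Q(∛35, ω) : Q] = 3 · 2 = 6. (In fact Q(∛35, ω) is the splitting field of x^3 - 35 over Q.)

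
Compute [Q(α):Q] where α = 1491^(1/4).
[Q(α):Q] = 4

α is a root of x^4 - 1491. By Eisenstein's criterion at the prime p = 3 (which divides the constant term 1491 but p^2 = 9 does not, since 1491 is squarefree), x^4 - 1491 is irreducible over Q. Hence [Q(α):Q] = 4.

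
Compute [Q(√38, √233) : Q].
[Q(√38, √233) : Q] = 4

[Q(√38):Q] = 2 (min poly x^2 - 38, irreducible since 38 is squarefree > 1). For the top step, suppose √233 ∈ Q(√38), say √233 = c + d√38 with c, d ∈ Q. Squaring: 233 = c^2 + 38d^2 + 2cd√38. Since √38 ∉ Q this forces 2cd = 0. If d = 0 then √233 = c ∈ Q, contradicting 233 squarefree > 1. If c = 0 then 233 = 38d^2, so 38·233 = (38d)^2 is a perfect square in Q — but 38·233 = 8854 is not a perfect square (since 38 and 233 are distinct squarefree integers). Contradiction. Hence √233 ∉ Q(√38), so x^2 - 233 stays irreducible over Q(√38) and [Q(√38, √233) : Q(√38)] = 2. By the tower law, [Q(√38, √233) : Q] = 2 · 2 = 4.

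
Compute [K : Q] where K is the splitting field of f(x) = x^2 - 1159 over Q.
[K : Q] = 2

f(x) = x^2 - 1159 factors as (x - √1159)(x + √1159). The splitting field is K = Q(√1159). Since 1159 is squarefree and > 1, it is not a perfect square, so x^2 - 1159 is irreducible over Q and [Q(√1159) : Q] = 2. Hence [K : Q] = 2.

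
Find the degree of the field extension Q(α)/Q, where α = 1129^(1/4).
[Q(α):Q] = 4

α is a root of x^4 - 1129. By Eisenstein's criterion at the prime p = 1129 (which divides the constant term 1129 but p^2 = 1274641 does not, since 1129 is squarefree), x^4 - 1129 is irreducible over Q. Hence [Q(α):Q] = 4.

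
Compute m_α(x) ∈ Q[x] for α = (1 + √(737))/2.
m_α(x) = x^2 - x - 184

From 2α - 1 = √(737), squaring gives (2α - 1)^2 = 737, i.e. 4α^2 - 4α + 1 = 737, so α^2 - α + (1 - 737)/4 = 0. Since 737 ≡ 1 (mod 4), (1 - 737)/4 = -184 ∈ Z. The polynomial x^2 - x - 184 has discriminant 1 - 4·(-184) = 737, which is not a perfect square in Q (d = 737 is squarefree and ≠ 1), so x^2 - x - 184 is irreducible over Q. It is the minimal polynomial of α.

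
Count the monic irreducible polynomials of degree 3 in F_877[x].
There are 224841752 monic irreducible polynomials of degree 3 over F_877

Each element of F_{877^3} that lies in no proper subfield is a root of exactly one monic irreducible of degree 3 over F_877, and each such polynomial has 3 distinct roots in F_{877^3}. By Möbius inversion the count is N_877(3) = (1/3) Σ_{d|3} μ(3/d) · 877^d = (1/3)(μ(3)·877^1 + μ(1)·877^3) = 674525256/3 = 224841752.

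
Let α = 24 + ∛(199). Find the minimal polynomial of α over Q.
m_α(x) = x^3 - 72x^2 + 1728x - 14023

Set β = α - 24 = ∛(199), so β^3 = 199. Then (α - 24)^3 - 199 = 0, i.e. α is a root of g(x) = (x - 24)^3 - 199 = x^3 - 72x^2 + 1728x - 14023. Since g(x) = h(x - 24) where h(x) = x^3 - 199, and h is irreducible over Q (because 199 is not a perfect cube, so h has no rational root, and a monic cubic with no rational root is irreducible), g is also irreducible (irreducibility is preserved under the substitution x → x - 24). Hence m_α(x) = x^3 - 72x^2 + 1728x - 14023.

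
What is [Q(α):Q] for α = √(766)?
[Q(α):Q] = 2

[Q(α):Q] equals the degree of the minimal polynomial of α. Here α^2 = 766 and x^2 - 766 is irreducible (d = 766 is squarefree, ≠ 1, hence not a square), so deg(m_α) = 2. Thus [Q(α):Q] = 2.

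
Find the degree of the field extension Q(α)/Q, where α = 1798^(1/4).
[Q(α):Q] = 4

α is a root of x^4 - 1798. By Eisenstein's criterion at the prime p = 2 (which divides the constant term 1798 but p^2 = 4 does not, since 1798 is squarefree), x^4 - 1798 is irreducible over Q. Hence [Q(α):Q] = 4.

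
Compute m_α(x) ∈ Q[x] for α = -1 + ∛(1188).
m_α(x) = x^3 + 3x^2 + 3x - 1187

Set β = α + 1 = ∛(1188), so β^3 = 1188. Then (α + 1)^3 - 1188 = 0, i.e. α is a root of g(x) = (x + 1)^3 - 1188 = x^3 + 3x^2 + 3x - 1187. Since g(x) = h(x + 1) where h(x) = x^3 - 1188, and h is irreducible over Q (because 1188 is not a perfect cube, so h has no rational root, and a monic cubic with no rational root is irreducible), g is also irreducible (irreducibility is preserved under the substitution x → x + 1). Hence m_α(x) = x^3 + 3x^2 + 3x - 1187.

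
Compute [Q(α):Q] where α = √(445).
[Q(α):Q] = 2

[Q(α):Q] equals the degree of the minimal polynomial of α. Here α^2 = 445 and x^2 - 445 is irreducible (d = 445 is squarefree, ≠ 1, hence not a square), so deg(m_α) = 2. Thus [Q(α):Q] = 2.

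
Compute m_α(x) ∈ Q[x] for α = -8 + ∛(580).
m_α(x) = x^3 + 24x^2 + 192x - 68

Set β = α + 8 = ∛(580), so β^3 = 580. Then (α + 8)^3 - 580 = 0, i.e. α is a root of g(x) = (x + 8)^3 - 580 = x^3 + 24x^2 + 192x - 68. Since g(x) = h(x + 8) where h(x) = x^3 - 580, and h is irreducible over Q (because 580 is not a perfect cube, so h has no rational root, and a monic cubic with no rational root is irreducible), g is also irreducible (irreducibility is preserved under the substitution x → x + 8). Hence m_α(x) = x^3 + 24x^2 + 192x - 68.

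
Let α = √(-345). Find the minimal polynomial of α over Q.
m_α(x) = x^2 + 345

α satisfies α^2 + 345 = 0, so x^2 + 345 annihilates α. Since d = -345 is squarefree and ≠ 1, it is not a perfect square in Q, so x^2 + 345 has no rational root and is therefore irreducible over Q (a degree-2 polynomial over a field is irreducible iff it has no root). Hence m_α(x) = x^2 + 345.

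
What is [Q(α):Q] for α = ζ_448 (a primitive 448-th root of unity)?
[Q(α):Q] = 192

The minimal polynomial of ζ_448 over Q is the 448-th cyclotomic polynomial Φ_448(x), which is irreducible over Q and has degree φ(448) = 192. Hence [Q(α):Q] = φ(448) = 192.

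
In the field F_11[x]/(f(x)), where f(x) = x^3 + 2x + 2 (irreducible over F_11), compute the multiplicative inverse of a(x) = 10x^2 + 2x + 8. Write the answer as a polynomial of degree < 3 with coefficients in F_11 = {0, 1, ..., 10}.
a(x)^(-1) ≡ x^2 + 5x + 9 (mod f(x))

Since f is irreducible over F_11, F_11[x]/(f) is a field and a(x) ≠ 0 has an inverse. Apply the extended Euclidean algorithm to f(x) and a(x) in F_11[x]: f(x) = (10x + 9)·a(x) + (3x + 7);  a(x) = (7x + 10)·(3x + 7) + (4). The last nonzero remainder is the constant 4 = gcd(f, a) in F_11. Back-substituting through the division chain expresses 4 = s(x)·a(x) + t(x)·f(x) with s(x) ≡ 4x^2 + 9x + 3 (mod f), so (4x^2 + 9x + 3)·a(x) ≡ 4 (mod f). Multiplying by 4^(-1) ≡ 3 in F_11 gives a(x)^(-1) ≡ 3·(4x^2 + 9x + 3) ≡ x^2 + 5x + 9 (mod f). Check: (10x^2 + 2x + 8)·(x^2 + 5x + 9) = 10x^4 + 8x^3 + 9x^2 + 3x + 6 ≡ 1 (mod x^3 + 2x + 2).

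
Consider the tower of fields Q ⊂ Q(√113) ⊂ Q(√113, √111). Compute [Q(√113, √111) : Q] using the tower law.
[Q(√113, √111) : Q] = 4

[Q(√113):Q] = 2 (min poly x^2 - 113, irreducible since 113 is squarefree > 1). For the top step, suppose √111 ∈ Q(√113), say √111 = c + d√113 with c, d ∈ Q. Squaring: 111 = c^2 + 113d^2 + 2cd√113. Since √113 ∉ Q this forces 2cd = 0. If d = 0 then √111 = c ∈ Q, contradicting 111 squarefree > 1. If c = 0 then 111 = 113d^2, so 113·111 = (113d)^2 is a perfect square in Q — but 113·111 = 12543 is not a perfect square (since 113 and 111 are distinct squarefree integers). Contradiction. Hence √111 ∉ Q(√113), so x^2 - 111 stays irreducible over Q(√113) and [Q(√113, √111) : Q(√113)] = 2. By the tower law, [Q(√113, √111) : Q] = 2 · 2 = 4.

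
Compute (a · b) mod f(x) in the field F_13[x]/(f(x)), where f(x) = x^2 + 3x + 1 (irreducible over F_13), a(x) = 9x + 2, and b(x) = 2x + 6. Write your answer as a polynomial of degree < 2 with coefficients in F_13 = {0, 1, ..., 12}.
a · b ≡ 4x + 7 (mod f(x))

Multiply in F_13[x]: a(x)·b(x) = (9x + 2)·(2x + 6) = 5x^2 + 6x + 12. This has degree ≥ 2, so divide by f(x) over F_13: 5x^2 + 6x + 12 = (5)·(x^2 + 3x + 1) + (4x + 7). Hence a·b ≡ 4x + 7 (mod f). (F_13[x]/(f) is a field with 13^2 = 169 elements since f is irreducible of degree 2.)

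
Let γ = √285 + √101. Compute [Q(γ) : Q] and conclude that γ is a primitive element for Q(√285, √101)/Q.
[Q(γ) : Q] = 4 (equivalently, Q(γ) = Q(√285, √101))

Obviously Q(γ) ⊆ Q(√285, √101), and [Q(√285, √101):Q] = 4 (since 285, 101 are distinct squarefree integers > 1 with 28785 not a perfect square). To show equality we compute the minimal polynomial of γ. From γ = √285 + √101: γ^2 = 285 + 2√(28785) + 101 = 386 + 2√(28785), so γ^2 - 386 = 2√(28785); squaring, (γ^2 - 386)^2 = 4·28785, i.e. γ^4 - 772γ^2 + 148996 - 115140 = 0, i.e. γ^4 - 772γ^2 + 33856 = 0. So γ is a root of x^4 - 772x^2 + 33856. This polynomial is irreducible over Q: it has no rational root (each ±√285 ± √101 is irrational), and any factorization into two quadratics over Q would force √(28785) ∈ Q (pairing opposite roots) or √285, √101 ∈ Q (other pairings), all impossible. Hence [Q(γ):Q] = 4 = [Q(√285, √101):Q], so Q(γ) = Q(√285, √101).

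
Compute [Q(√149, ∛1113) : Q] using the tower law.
[Q(√149, ∛1113) : Q] = 6

Let L = Q(√149, ∛1113). Since Q(√149) ⊂ L and [Q(√149):Q] = 2, the tower law gives 2 | [L:Q]. Likewise Q(∛1113) ⊂ L with [Q(∛1113):Q] = 3 (because 1113 is not a perfect cube), so 3 | [L:Q]. As gcd(2,3) = 1, [L:Q] is divisible by 6. Conversely L is generated over Q by √149 and ∛1113, so [L:Q] ≤ 2·3 = 6. Therefore [Q(√149, ∛1113) : Q] = 6.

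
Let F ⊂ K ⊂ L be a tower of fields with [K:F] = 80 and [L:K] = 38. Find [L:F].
[L:F] = 3040

The tower law says that for any tower of field extensions F ⊂ K ⊂ L with finite degrees, [L:F] = [L:K] · [K:F]. Here this gives [L:F] = 38 · 80 = 3040.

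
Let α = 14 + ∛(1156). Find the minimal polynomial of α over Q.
m_α(x) = x^3 - 42x^2 + 588x - 3900

Set β = α - 14 = ∛(1156), so β^3 = 1156. Then (α - 14)^3 - 1156 = 0, i.e. α is a root of g(x) = (x - 14)^3 - 1156 = x^3 - 42x^2 + 588x - 3900. Since g(x) = h(x - 14) where h(x) = x^3 - 1156, and h is irreducible over Q (because 1156 is not a perfect cube, so h has no rational root, and a monic cubic with no rational root is irreducible), g is also irreducible (irreducibility is preserved under the substitution x → x - 14). Hence m_α(x) = x^3 - 42x^2 + 588x - 3900.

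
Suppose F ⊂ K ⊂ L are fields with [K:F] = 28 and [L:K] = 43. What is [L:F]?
[L:F] = 1204

The tower law says that for any tower of field extensions F ⊂ K ⊂ L with finite degrees, [L:F] = [L:K] · [K:F]. Here this gives [L:F] = 43 · 28 = 1204.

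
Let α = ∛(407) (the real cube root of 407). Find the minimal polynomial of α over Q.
m_α(x) = x^3 - 407

α satisfies α^3 = 407, so x^3 - 407 annihilates α. By the rational root test, a rational root p/q (in lowest terms) of x^3 - 407 would satisfy p^3 = 407 q^3, forcing q = 1 and p^3 = 407; but 407 is not a perfect cube, contradiction. A monic cubic over Q with no rational root is irreducible (any nontrivial factorization would include a linear factor). Hence x^3 - 407 is the minimal polynomial of α, and in particular [Q(α):Q] = 3.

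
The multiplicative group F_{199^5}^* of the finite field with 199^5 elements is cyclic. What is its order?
|F_{199^5}^*| = 312079600998

F_{199^5} has 199^5 = 312079600999 elements; its multiplicative group consists of all nonzero elements, so |F_{199^5}^*| = 312079600999 - 1 = 312079600998. (It is cyclic since any finite subgroup of the multiplicative group of a field is cyclic.)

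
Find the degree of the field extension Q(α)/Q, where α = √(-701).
[Q(α):Q] = 2

[Q(α):Q] equals the degree of the minimal polynomial of α. Here α^2 = -701 and x^2 + 701 is irreducible (d = -701 is squarefree, ≠ 1, hence not a square), so deg(m_α) = 2. Thus [Q(α):Q] = 2.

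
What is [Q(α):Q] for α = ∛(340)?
[Q(α):Q] = 3

The minimal polynomial of α is x^3 - 340, irreducible over Q since 340 is not a perfect cube (so x^3 - 340 has no rational root). Hence [Q(α):Q] = deg(m_α) = 3.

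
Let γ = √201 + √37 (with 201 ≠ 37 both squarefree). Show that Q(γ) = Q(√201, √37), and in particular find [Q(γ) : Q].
[Q(γ) : Q] = 4 (equivalently, Q(γ) = Q(√201, √37))

Obviously Q(γ) ⊆ Q(√201, √37), and [Q(√201, √37):Q] = 4 (since 201, 37 are distinct squarefree integers > 1 with 7437 not a perfect square). To show equality we compute the minimal polynomial of γ. From γ = √201 + √37: γ^2 = 201 + 2√(7437) + 37 = 238 + 2√(7437), so γ^2 - 238 = 2√(7437); squaring, (γ^2 - 238)^2 = 4·7437, i.e. γ^4 - 476γ^2 + 56644 - 29748 = 0, i.e. γ^4 - 476γ^2 + 26896 = 0. So γ is a root of x^4 - 476x^2 + 26896. This polynomial is irreducible over Q: it has no rational root (each ±√201 ± √37 is irrational), and any factorization into two quadratics over Q would force √(7437) ∈ Q (pairing opposite roots) or √201, √37 ∈ Q (other pairings), all impossible. Hence [Q(γ):Q] = 4 = [Q(√201, √37):Q], so Q(γ) = Q(√201, √37).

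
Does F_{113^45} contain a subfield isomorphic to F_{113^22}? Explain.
No: F_{113^22} is not a subfield of F_{113^45}

F_{p^m} embeds in F_{p^n} iff m | n. Here 22 ∤ 45 (since 45 = 2·22 + 1 with remainder 1 ≠ 0), so F_{113^22} is not a subfield of F_{113^45}. Equivalently: if it were, the tower law would give 22 = [F_{113^22}:F_113] dividing [F_{113^45}:F_113] = 45, contradiction.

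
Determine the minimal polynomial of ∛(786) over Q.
m_α(x) = x^3 - 786

α satisfies α^3 = 786, so x^3 - 786 annihilates α. By the rational root test, a rational root p/q (in lowest terms) of x^3 - 786 would satisfy p^3 = 786 q^3, forcing q = 1 and p^3 = 786; but 786 is not a perfect cube, contradiction. A monic cubic over Q with no rational root is irreducible (any nontrivial factorization would include a linear factor). Hence x^3 - 786 is the minimal polynomial of α, and in particular [Q(α):Q] = 3.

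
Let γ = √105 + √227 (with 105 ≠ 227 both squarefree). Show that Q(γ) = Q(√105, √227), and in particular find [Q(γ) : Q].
[Q(γ) : Q] = 4 (equivalently, Q(γ) = Q(√105, √227))

Obviously Q(γ) ⊆ Q(√105, √227), and [Q(√105, √227):Q] = 4 (since 105, 227 are distinct squarefree integers > 1 with 23835 not a perfect square). To show equality we compute the minimal polynomial of γ. From γ = √105 + √227: γ^2 = 105 + 2√(23835) + 227 = 332 + 2√(23835), so γ^2 - 332 = 2√(23835); squaring, (γ^2 - 332)^2 = 4·23835, i.e. γ^4 - 664γ^2 + 110224 - 95340 = 0, i.e. γ^4 - 664γ^2 + 14884 = 0. So γ is a root of x^4 - 664x^2 + 14884. This polynomial is irreducible over Q: it has no rational root (each ±√105 ± √227 is irrational), and any factorization into two quadratics over Q would force √(23835) ∈ Q (pairing opposite roots) or √105, √227 ∈ Q (other pairings), all impossible. Hence [Q(γ):Q] = 4 = [Q(√105, √227):Q], so Q(γ) = Q(√105, √227).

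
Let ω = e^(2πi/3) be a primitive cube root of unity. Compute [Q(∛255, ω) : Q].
[Q(∛255, ω) : Q] = 6

[Q(∛255):Q] = 3 (min poly x^3 - 255, irreducible since 255 is not a perfect cube). [Q(ω):Q] = 2 (min poly x^2 + x + 1). Since Q(∛255) ⊂ R and ω ∉ R, we have ω ∉ Q(∛255), so x^2 + x + 1 remains irreducible over Q(∛255) and [Q(∛255, ω) : Q(∛255)] = 2. By the tower law, [Q(∛255, ω) : Q] = 3 · 2 = 6. (In fact Q(∛255, ω) is the splitting field of x^3 - 255 over Q.)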